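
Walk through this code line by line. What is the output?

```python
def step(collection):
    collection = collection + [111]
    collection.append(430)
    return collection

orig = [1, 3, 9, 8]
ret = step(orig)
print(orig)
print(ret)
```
[1, 3, 9, 8]
[1, 3, 9, 8, 111, 430]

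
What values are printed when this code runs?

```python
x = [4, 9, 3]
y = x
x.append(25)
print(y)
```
[4, 9, 3, 25]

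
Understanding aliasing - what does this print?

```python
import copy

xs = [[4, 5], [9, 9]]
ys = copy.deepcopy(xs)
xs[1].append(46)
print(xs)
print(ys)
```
[[4, 5], [9, 9, 46]]
[[4, 5], [9, 9]]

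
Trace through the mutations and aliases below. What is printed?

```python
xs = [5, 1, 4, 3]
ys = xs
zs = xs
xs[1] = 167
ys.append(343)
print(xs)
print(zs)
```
[5, 167, 4, 3, 343]
[5, 167, 4, 3, 343]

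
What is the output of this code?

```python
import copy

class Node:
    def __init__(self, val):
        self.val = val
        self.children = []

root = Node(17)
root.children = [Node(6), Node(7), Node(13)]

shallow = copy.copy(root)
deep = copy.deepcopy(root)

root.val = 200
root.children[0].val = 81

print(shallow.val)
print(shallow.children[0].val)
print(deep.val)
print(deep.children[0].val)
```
17
81
17
6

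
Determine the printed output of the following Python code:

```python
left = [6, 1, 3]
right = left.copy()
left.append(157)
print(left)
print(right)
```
[6, 1, 3, 157]
[6, 1, 3]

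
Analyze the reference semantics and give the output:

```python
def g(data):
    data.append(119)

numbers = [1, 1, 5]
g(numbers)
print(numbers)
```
[1, 1, 5, 119]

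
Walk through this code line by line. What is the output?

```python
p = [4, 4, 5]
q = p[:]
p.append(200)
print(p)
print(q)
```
[4, 4, 5, 200]
[4, 4, 5]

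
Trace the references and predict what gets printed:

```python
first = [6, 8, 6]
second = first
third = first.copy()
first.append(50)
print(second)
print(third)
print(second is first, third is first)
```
[6, 8, 6, 50]
[6, 8, 6]
True False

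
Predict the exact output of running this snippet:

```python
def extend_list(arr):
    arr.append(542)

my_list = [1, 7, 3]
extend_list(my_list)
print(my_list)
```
[1, 7, 3, 542]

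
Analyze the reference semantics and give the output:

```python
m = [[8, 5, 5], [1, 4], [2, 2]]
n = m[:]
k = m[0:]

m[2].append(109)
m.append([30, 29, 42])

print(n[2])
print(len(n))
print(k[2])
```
[2, 2, 109]
3
[2, 2, 109]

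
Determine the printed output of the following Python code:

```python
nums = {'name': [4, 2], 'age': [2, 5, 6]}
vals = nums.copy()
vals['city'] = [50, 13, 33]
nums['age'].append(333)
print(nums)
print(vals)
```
{'name': [4, 2], 'age': [2, 5, 6, 333]}
{'name': [4, 2], 'age': [2, 5, 6, 333], 'city': [50, 13, 33]}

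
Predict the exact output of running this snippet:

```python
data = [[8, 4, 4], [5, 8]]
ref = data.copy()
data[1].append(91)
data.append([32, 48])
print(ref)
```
[[8, 4, 4], [5, 8, 91]]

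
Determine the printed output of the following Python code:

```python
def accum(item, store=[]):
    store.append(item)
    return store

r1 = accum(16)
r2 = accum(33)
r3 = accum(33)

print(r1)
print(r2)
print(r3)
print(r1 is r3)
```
[16, 33, 33]
[16, 33, 33]
[16, 33, 33]
True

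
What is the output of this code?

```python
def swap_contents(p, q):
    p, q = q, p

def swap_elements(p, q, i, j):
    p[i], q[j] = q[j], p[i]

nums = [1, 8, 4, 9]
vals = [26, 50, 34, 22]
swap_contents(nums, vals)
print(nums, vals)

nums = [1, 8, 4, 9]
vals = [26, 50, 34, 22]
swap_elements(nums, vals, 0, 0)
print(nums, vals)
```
[1, 8, 4, 9] [26, 50, 34, 22]
[26, 8, 4, 9] [1, 50, 34, 22]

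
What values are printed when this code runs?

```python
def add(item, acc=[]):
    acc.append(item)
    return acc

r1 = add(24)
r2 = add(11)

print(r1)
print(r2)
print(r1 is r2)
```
[24, 11]
[24, 11]
True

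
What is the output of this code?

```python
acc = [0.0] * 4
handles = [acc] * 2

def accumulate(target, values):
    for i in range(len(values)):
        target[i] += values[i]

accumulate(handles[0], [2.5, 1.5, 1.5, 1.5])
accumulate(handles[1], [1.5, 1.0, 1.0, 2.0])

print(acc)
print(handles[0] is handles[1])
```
[4.0, 2.5, 2.5, 3.5]
True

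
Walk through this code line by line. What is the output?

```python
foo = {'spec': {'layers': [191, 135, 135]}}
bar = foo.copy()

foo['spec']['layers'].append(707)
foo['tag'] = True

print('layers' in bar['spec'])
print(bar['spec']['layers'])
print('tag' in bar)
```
True
[191, 135, 135, 707]
False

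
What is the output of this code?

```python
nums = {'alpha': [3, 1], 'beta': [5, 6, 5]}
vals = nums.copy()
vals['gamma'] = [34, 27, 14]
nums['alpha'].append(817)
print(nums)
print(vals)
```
{'alpha': [3, 1, 817], 'beta': [5, 6, 5]}
{'alpha': [3, 1, 817], 'beta': [5, 6, 5], 'gamma': [34, 27, 14]}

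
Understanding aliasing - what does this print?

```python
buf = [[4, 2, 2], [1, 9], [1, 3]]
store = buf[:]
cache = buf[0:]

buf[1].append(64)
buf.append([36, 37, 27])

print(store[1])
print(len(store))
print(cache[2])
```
[1, 9, 64]
3
[1, 3]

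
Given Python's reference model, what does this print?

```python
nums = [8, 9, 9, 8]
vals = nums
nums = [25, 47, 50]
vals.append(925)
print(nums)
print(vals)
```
[25, 47, 50]
[8, 9, 9, 8, 925]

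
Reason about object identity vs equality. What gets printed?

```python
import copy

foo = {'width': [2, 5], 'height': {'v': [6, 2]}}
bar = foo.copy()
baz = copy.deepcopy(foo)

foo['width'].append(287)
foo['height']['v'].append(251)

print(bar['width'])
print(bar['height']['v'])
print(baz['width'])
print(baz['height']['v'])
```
[2, 5, 287]
[6, 2, 251]
[2, 5]
[6, 2]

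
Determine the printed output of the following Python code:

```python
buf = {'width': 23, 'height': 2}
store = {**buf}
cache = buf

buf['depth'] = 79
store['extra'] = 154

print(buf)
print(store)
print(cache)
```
{'width': 23, 'height': 2, 'depth': 79}
{'width': 23, 'height': 2, 'extra': 154}
{'width': 23, 'height': 2, 'depth': 79}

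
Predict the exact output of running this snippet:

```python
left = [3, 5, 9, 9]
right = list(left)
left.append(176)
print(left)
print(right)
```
[3, 5, 9, 9, 176]
[3, 5, 9, 9]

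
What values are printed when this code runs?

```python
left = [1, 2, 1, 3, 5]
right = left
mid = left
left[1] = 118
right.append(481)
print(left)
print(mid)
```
[1, 118, 1, 3, 5, 481]
[1, 118, 1, 3, 5, 481]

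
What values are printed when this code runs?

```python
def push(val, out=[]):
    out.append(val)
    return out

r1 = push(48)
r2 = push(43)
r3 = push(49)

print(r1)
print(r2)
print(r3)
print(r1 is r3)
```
[48, 43, 49]
[48, 43, 49]
[48, 43, 49]
True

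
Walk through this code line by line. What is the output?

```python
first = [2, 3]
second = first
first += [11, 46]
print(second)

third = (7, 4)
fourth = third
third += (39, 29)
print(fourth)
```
[2, 3, 11, 46]
(7, 4)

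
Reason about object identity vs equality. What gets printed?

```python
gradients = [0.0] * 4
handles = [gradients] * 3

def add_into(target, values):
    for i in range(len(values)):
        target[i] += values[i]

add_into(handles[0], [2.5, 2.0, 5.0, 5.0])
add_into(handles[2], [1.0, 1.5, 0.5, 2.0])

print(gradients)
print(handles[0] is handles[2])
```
[3.5, 3.5, 5.5, 7.0]
True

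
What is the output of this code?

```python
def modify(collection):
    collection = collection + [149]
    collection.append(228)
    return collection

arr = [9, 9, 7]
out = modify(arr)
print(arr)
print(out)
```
[9, 9, 7]
[9, 9, 7, 149, 228]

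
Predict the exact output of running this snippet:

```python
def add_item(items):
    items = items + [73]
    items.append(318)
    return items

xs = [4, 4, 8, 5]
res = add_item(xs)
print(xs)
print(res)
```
[4, 4, 8, 5]
[4, 4, 8, 5, 73, 318]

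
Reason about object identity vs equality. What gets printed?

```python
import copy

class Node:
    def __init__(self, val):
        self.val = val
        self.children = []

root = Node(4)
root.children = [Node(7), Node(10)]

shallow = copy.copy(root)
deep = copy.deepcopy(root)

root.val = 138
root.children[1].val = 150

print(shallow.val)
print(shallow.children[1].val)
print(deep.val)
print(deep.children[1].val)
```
4
150
4
10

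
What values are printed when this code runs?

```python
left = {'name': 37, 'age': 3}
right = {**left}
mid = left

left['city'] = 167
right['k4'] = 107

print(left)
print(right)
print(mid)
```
{'name': 37, 'age': 3, 'city': 167}
{'name': 37, 'age': 3, 'k4': 107}
{'name': 37, 'age': 3, 'city': 167}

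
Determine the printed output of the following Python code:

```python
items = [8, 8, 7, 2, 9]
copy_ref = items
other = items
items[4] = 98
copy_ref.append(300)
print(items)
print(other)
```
[8, 8, 7, 2, 98, 300]
[8, 8, 7, 2, 98, 300]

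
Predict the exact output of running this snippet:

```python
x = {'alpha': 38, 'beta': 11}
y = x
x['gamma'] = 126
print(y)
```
{'alpha': 38, 'beta': 11, 'gamma': 126}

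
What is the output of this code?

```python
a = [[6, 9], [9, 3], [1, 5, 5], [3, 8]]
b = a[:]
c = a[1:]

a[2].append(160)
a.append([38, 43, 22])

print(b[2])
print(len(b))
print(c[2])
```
[1, 5, 5, 160]
4
[3, 8]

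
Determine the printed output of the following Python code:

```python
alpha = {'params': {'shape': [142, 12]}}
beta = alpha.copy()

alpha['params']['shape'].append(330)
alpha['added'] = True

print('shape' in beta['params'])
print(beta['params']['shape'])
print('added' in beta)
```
True
[142, 12, 330]
False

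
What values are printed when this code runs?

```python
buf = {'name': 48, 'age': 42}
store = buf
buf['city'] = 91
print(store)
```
{'name': 48, 'age': 42, 'city': 91}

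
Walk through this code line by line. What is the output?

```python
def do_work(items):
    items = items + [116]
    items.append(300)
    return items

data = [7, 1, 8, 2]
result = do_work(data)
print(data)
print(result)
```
[7, 1, 8, 2]
[7, 1, 8, 2, 116, 300]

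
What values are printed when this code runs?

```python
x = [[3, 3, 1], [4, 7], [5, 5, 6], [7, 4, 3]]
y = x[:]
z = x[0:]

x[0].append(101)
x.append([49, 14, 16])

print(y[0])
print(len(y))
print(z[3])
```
[3, 3, 1, 101]
4
[7, 4, 3]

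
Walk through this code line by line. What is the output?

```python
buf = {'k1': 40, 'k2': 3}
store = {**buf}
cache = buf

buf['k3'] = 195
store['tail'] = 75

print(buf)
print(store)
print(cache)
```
{'k1': 40, 'k2': 3, 'k3': 195}
{'k1': 40, 'k2': 3, 'tail': 75}
{'k1': 40, 'k2': 3, 'k3': 195}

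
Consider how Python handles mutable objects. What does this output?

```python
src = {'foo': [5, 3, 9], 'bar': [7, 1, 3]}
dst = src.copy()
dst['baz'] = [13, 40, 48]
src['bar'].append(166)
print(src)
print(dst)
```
{'foo': [5, 3, 9], 'bar': [7, 1, 3, 166]}
{'foo': [5, 3, 9], 'bar': [7, 1, 3, 166], 'baz': [13, 40, 48]}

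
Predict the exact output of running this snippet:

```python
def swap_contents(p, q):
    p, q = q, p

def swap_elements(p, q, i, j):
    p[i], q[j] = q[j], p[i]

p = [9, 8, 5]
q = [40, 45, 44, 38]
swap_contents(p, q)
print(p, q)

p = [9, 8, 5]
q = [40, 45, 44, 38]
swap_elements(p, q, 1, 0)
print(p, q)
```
[9, 8, 5] [40, 45, 44, 38]
[9, 40, 5] [8, 45, 44, 38]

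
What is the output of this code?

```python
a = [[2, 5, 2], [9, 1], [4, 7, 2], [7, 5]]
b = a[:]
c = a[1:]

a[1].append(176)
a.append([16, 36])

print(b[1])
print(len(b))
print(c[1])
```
[9, 1, 176]
4
[4, 7, 2]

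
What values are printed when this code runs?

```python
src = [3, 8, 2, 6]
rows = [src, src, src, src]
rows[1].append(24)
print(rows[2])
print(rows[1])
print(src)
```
[3, 8, 2, 6, 24]
[3, 8, 2, 6, 24]
[3, 8, 2, 6, 24]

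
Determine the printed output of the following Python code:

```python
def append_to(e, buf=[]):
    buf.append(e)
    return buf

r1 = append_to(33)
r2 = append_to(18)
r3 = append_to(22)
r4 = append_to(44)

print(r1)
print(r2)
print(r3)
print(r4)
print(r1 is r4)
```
[33, 18, 22, 44]
[33, 18, 22, 44]
[33, 18, 22, 44]
[33, 18, 22, 44]
True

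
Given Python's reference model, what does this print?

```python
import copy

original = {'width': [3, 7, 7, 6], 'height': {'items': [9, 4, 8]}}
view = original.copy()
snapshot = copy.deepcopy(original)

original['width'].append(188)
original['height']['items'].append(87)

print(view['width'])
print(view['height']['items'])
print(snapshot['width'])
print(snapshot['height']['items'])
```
[3, 7, 7, 6, 188]
[9, 4, 8, 87]
[3, 7, 7, 6]
[9, 4, 8]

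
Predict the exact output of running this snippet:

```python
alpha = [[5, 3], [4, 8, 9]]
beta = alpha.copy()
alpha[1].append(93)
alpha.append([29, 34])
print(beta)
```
[[5, 3], [4, 8, 9, 93]]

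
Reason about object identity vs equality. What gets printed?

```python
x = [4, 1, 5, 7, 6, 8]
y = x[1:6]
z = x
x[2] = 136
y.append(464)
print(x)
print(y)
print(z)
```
[4, 1, 136, 7, 6, 8]
[1, 5, 7, 6, 8, 464]
[4, 1, 136, 7, 6, 8]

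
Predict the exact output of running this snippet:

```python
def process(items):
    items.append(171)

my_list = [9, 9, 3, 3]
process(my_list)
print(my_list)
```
[9, 9, 3, 3, 171]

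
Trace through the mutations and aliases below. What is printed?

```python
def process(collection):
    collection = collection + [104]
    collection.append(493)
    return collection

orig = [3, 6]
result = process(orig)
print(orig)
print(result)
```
[3, 6]
[3, 6, 104, 493]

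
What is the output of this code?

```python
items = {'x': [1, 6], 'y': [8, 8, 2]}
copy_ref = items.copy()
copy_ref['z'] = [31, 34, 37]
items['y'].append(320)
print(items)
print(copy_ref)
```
{'x': [1, 6], 'y': [8, 8, 2, 320]}
{'x': [1, 6], 'y': [8, 8, 2, 320], 'z': [31, 34, 37]}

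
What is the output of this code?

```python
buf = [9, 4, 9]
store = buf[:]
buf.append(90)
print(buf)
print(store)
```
[9, 4, 9, 90]
[9, 4, 9]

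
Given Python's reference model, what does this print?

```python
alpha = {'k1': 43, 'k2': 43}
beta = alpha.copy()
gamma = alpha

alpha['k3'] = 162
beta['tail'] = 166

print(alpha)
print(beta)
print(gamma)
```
{'k1': 43, 'k2': 43, 'k3': 162}
{'k1': 43, 'k2': 43, 'tail': 166}
{'k1': 43, 'k2': 43, 'k3': 162}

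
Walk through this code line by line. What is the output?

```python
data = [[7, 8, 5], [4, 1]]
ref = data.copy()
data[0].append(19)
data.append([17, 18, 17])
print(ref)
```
[[7, 8, 5, 19], [4, 1]]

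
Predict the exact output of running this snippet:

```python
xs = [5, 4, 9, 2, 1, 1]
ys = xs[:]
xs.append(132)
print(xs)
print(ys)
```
[5, 4, 9, 2, 1, 1, 132]
[5, 4, 9, 2, 1, 1]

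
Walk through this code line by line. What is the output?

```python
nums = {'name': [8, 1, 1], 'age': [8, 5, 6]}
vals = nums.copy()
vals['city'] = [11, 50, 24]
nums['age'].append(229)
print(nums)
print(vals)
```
{'name': [8, 1, 1], 'age': [8, 5, 6, 229]}
{'name': [8, 1, 1], 'age': [8, 5, 6, 229], 'city': [11, 50, 24]}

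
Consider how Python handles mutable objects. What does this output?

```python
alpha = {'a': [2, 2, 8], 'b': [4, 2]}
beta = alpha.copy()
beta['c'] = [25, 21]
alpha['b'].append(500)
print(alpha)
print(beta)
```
{'a': [2, 2, 8], 'b': [4, 2, 500]}
{'a': [2, 2, 8], 'b': [4, 2, 500], 'c': [25, 21]}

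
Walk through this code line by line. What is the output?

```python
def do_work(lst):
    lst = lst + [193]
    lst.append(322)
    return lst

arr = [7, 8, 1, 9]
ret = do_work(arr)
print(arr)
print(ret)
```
[7, 8, 1, 9]
[7, 8, 1, 9, 193, 322]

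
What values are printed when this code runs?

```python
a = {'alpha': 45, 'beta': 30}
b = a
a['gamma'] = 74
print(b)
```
{'alpha': 45, 'beta': 30, 'gamma': 74}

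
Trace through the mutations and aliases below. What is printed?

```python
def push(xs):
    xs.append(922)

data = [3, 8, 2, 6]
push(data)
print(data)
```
[3, 8, 2, 6, 922]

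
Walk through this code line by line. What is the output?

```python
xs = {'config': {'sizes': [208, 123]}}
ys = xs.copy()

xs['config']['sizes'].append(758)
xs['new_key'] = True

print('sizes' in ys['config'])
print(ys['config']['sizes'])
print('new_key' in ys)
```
True
[208, 123, 758]
False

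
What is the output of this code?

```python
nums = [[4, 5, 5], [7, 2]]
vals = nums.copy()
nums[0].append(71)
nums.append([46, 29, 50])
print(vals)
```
[[4, 5, 5, 71], [7, 2]]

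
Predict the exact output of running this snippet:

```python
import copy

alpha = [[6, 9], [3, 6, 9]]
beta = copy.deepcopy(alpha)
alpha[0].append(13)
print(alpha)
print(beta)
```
[[6, 9, 13], [3, 6, 9]]
[[6, 9], [3, 6, 9]]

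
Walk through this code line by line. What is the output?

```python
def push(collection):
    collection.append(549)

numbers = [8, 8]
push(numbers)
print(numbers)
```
[8, 8, 549]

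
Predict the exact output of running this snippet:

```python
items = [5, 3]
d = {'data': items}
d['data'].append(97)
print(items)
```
[5, 3, 97]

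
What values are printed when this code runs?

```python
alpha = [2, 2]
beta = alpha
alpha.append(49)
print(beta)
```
[2, 2, 49]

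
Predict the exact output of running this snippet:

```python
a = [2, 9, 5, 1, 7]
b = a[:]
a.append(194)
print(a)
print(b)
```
[2, 9, 5, 1, 7, 194]
[2, 9, 5, 1, 7]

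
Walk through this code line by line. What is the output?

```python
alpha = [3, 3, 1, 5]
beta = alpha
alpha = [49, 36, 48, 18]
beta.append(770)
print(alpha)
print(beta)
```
[49, 36, 48, 18]
[3, 3, 1, 5, 770]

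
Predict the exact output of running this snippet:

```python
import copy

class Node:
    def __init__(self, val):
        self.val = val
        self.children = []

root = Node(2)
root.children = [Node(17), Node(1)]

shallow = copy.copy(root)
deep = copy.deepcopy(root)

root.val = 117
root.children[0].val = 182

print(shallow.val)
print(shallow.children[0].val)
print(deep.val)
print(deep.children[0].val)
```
2
182
2
17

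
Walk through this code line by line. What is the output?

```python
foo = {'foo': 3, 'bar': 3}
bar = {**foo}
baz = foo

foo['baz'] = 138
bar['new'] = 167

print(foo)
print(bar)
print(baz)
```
{'foo': 3, 'bar': 3, 'baz': 138}
{'foo': 3, 'bar': 3, 'new': 167}
{'foo': 3, 'bar': 3, 'baz': 138}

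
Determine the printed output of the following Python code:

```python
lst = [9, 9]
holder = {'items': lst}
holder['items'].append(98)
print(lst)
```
[9, 9, 98]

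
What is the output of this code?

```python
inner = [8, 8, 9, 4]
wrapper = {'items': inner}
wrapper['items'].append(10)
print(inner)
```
[8, 8, 9, 4, 10]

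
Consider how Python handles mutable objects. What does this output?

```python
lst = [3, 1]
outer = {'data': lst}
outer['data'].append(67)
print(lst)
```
[3, 1, 67]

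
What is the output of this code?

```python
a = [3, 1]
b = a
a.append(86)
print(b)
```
[3, 1, 86]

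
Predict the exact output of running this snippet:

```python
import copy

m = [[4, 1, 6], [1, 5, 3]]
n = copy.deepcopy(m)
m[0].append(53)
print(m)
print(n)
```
[[4, 1, 6, 53], [1, 5, 3]]
[[4, 1, 6], [1, 5, 3]]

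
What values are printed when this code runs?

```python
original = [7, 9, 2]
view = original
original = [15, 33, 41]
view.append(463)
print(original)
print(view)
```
[15, 33, 41]
[7, 9, 2, 463]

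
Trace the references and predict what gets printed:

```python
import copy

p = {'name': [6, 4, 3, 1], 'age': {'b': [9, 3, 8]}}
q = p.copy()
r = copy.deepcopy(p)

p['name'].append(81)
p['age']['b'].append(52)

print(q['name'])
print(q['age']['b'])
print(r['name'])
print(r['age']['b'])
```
[6, 4, 3, 1, 81]
[9, 3, 8, 52]
[6, 4, 3, 1]
[9, 3, 8]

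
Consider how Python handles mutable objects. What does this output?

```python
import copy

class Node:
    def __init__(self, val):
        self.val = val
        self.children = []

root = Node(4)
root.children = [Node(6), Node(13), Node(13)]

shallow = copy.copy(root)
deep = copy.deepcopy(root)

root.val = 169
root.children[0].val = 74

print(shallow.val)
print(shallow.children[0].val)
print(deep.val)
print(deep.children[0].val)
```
4
74
4
6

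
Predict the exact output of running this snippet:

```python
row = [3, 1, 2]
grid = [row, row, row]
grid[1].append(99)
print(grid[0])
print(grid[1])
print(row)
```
[3, 1, 2, 99]
[3, 1, 2, 99]
[3, 1, 2, 99]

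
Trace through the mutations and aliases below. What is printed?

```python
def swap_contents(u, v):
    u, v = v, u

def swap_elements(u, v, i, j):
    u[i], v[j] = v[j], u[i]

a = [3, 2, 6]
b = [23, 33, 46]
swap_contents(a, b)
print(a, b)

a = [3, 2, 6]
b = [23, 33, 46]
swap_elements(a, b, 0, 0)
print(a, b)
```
[3, 2, 6] [23, 33, 46]
[23, 2, 6] [3, 33, 46]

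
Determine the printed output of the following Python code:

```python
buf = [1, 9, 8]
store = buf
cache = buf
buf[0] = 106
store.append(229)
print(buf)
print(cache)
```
[106, 9, 8, 229]
[106, 9, 8, 229]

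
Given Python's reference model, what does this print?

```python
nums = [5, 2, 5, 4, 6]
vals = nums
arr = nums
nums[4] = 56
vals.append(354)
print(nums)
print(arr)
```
[5, 2, 5, 4, 56, 354]
[5, 2, 5, 4, 56, 354]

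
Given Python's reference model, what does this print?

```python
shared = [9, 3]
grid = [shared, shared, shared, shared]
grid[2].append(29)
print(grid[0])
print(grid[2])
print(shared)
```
[9, 3, 29]
[9, 3, 29]
[9, 3, 29]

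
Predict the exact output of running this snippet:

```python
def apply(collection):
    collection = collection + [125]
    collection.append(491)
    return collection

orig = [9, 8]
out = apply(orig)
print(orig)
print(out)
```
[9, 8]
[9, 8, 125, 491]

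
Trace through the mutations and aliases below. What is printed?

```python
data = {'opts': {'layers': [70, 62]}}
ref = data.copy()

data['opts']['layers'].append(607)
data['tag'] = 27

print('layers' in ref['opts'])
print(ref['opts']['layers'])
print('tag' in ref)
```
True
[70, 62, 607]
False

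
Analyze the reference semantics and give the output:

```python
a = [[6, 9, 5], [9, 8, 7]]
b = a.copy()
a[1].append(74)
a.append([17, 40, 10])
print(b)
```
[[6, 9, 5], [9, 8, 7, 74]]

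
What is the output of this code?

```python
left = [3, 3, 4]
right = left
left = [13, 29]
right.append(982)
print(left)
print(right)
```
[13, 29]
[3, 3, 4, 982]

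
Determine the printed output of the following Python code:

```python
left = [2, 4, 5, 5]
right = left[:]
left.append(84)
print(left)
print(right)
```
[2, 4, 5, 5, 84]
[2, 4, 5, 5]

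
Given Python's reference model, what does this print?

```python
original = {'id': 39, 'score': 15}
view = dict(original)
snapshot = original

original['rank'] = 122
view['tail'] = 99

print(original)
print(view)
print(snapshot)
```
{'id': 39, 'score': 15, 'rank': 122}
{'id': 39, 'score': 15, 'tail': 99}
{'id': 39, 'score': 15, 'rank': 122}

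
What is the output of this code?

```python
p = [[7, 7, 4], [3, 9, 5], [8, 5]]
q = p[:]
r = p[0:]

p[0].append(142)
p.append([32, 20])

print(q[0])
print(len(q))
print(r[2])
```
[7, 7, 4, 142]
3
[8, 5]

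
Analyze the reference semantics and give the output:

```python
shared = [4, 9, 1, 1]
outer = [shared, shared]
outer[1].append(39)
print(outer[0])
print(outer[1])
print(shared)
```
[4, 9, 1, 1, 39]
[4, 9, 1, 1, 39]
[4, 9, 1, 1, 39]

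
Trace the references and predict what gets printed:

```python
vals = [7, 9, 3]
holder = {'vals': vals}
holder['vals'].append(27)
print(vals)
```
[7, 9, 3, 27]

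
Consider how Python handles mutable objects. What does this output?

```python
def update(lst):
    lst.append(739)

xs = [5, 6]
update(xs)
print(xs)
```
[5, 6, 739]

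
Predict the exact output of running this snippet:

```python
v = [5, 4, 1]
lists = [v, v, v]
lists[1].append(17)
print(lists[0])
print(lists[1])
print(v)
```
[5, 4, 1, 17]
[5, 4, 1, 17]
[5, 4, 1, 17]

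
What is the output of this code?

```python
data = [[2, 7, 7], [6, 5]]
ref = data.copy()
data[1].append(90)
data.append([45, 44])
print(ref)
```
[[2, 7, 7], [6, 5, 90]]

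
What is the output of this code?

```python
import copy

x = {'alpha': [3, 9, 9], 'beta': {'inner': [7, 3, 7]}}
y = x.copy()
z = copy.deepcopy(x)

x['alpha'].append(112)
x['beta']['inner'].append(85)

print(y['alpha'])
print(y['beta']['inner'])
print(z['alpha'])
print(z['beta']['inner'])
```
[3, 9, 9, 112]
[7, 3, 7, 85]
[3, 9, 9]
[7, 3, 7]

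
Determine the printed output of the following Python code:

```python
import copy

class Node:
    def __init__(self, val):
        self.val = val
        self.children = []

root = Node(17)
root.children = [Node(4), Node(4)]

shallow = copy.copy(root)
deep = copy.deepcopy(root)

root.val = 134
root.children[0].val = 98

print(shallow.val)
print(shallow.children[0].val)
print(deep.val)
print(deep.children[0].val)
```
17
98
17
4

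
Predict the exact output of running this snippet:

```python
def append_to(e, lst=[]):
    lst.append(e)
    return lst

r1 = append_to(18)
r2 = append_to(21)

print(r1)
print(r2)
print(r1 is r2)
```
[18, 21]
[18, 21]
True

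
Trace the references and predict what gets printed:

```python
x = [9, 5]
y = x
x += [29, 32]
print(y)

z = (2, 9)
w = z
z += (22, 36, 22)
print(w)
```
[9, 5, 29, 32]
(2, 9)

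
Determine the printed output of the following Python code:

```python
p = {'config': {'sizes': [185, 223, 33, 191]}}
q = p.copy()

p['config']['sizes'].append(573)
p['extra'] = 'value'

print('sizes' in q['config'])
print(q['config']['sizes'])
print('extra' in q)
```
True
[185, 223, 33, 191, 573]
False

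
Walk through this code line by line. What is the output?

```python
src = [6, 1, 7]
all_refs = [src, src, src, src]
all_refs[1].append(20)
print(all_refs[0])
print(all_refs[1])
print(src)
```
[6, 1, 7, 20]
[6, 1, 7, 20]
[6, 1, 7, 20]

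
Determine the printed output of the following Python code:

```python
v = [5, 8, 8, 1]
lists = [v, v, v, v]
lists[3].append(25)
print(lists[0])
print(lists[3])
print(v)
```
[5, 8, 8, 1, 25]
[5, 8, 8, 1, 25]
[5, 8, 8, 1, 25]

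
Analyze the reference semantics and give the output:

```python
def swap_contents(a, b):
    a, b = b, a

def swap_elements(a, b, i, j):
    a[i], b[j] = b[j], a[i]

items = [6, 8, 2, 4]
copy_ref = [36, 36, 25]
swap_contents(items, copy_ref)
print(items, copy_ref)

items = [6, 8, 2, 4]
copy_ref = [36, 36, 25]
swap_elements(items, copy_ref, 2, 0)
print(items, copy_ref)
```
[6, 8, 2, 4] [36, 36, 25]
[6, 8, 36, 4] [2, 36, 25]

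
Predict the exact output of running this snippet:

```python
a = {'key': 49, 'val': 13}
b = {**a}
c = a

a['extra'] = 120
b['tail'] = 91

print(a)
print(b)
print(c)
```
{'key': 49, 'val': 13, 'extra': 120}
{'key': 49, 'val': 13, 'tail': 91}
{'key': 49, 'val': 13, 'extra': 120}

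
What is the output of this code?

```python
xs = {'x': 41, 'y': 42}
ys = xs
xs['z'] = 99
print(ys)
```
{'x': 41, 'y': 42, 'z': 99}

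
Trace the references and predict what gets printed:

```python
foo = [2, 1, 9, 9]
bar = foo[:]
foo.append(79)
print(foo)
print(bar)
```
[2, 1, 9, 9, 79]
[2, 1, 9, 9]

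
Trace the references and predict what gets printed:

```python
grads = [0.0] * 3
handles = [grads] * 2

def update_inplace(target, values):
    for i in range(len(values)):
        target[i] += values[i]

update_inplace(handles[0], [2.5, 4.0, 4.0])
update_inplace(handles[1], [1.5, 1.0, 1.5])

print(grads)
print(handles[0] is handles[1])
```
[4.0, 5.0, 5.5]
True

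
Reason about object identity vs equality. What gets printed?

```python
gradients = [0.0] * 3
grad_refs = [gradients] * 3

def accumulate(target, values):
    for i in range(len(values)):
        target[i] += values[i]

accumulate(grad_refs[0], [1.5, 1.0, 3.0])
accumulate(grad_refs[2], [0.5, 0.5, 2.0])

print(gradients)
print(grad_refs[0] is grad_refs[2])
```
[2.0, 1.5, 5.0]
True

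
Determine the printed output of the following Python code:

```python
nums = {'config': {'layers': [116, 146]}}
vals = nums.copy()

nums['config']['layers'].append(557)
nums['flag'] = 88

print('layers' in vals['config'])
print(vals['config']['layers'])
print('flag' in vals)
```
True
[116, 146, 557]
False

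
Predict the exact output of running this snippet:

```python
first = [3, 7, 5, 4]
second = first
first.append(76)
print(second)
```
[3, 7, 5, 4, 76]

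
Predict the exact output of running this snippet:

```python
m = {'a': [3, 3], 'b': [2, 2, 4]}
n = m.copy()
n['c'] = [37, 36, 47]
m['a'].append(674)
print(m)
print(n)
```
{'a': [3, 3, 674], 'b': [2, 2, 4]}
{'a': [3, 3, 674], 'b': [2, 2, 4], 'c': [37, 36, 47]}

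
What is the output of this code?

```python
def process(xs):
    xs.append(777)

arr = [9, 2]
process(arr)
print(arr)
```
[9, 2, 777]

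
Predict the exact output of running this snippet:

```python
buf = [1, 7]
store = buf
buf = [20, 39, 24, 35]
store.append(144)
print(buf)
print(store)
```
[20, 39, 24, 35]
[1, 7, 144]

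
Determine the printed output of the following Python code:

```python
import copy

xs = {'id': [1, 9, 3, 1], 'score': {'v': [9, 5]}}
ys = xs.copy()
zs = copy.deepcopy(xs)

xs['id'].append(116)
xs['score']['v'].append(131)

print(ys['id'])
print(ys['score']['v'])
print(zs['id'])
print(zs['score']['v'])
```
[1, 9, 3, 1, 116]
[9, 5, 131]
[1, 9, 3, 1]
[9, 5]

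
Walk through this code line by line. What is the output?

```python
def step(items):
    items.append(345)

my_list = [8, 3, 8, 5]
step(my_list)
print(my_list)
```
[8, 3, 8, 5, 345]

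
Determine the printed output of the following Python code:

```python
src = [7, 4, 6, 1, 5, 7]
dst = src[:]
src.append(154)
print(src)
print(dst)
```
[7, 4, 6, 1, 5, 7, 154]
[7, 4, 6, 1, 5, 7]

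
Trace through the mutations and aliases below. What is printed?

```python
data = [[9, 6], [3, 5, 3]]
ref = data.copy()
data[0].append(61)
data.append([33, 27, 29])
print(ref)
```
[[9, 6, 61], [3, 5, 3]]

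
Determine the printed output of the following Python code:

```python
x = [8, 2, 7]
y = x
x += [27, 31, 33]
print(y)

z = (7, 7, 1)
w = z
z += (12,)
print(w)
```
[8, 2, 7, 27, 31, 33]
(7, 7, 1)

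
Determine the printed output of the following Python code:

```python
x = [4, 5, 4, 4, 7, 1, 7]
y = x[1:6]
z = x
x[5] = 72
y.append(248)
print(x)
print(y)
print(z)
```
[4, 5, 4, 4, 7, 72, 7]
[5, 4, 4, 7, 1, 248]
[4, 5, 4, 4, 7, 72, 7]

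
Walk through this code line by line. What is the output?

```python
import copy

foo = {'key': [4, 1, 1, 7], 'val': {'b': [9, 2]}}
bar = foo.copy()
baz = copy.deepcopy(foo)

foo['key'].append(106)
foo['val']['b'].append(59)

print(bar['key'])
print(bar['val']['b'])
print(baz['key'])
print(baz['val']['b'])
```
[4, 1, 1, 7, 106]
[9, 2, 59]
[4, 1, 1, 7]
[9, 2]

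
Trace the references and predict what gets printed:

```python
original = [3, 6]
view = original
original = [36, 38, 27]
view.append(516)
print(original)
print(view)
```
[36, 38, 27]
[3, 6, 516]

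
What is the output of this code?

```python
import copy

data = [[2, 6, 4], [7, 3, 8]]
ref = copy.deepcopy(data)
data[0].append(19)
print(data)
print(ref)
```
[[2, 6, 4, 19], [7, 3, 8]]
[[2, 6, 4], [7, 3, 8]]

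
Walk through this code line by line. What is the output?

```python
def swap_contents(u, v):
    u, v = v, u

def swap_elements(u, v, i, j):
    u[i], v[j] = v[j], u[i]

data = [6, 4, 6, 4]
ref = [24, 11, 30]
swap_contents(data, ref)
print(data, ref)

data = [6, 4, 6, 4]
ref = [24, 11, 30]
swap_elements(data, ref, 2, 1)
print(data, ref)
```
[6, 4, 6, 4] [24, 11, 30]
[6, 4, 11, 4] [24, 6, 30]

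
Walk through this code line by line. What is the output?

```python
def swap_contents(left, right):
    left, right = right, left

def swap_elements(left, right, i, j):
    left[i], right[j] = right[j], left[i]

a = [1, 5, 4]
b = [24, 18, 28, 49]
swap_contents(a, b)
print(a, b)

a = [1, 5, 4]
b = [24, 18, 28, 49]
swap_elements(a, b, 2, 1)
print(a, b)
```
[1, 5, 4] [24, 18, 28, 49]
[1, 5, 18] [24, 4, 28, 49]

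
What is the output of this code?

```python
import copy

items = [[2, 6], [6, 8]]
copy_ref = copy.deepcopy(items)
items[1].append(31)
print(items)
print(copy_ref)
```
[[2, 6], [6, 8, 31]]
[[2, 6], [6, 8]]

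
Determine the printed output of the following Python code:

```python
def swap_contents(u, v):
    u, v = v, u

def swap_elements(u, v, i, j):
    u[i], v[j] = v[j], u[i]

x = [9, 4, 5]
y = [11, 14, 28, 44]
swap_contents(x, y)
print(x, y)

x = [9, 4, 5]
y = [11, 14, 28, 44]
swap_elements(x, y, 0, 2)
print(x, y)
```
[9, 4, 5] [11, 14, 28, 44]
[28, 4, 5] [11, 14, 9, 44]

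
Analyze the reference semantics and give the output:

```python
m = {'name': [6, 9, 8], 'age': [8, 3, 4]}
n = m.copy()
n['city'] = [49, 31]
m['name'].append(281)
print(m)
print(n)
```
{'name': [6, 9, 8, 281], 'age': [8, 3, 4]}
{'name': [6, 9, 8, 281], 'age': [8, 3, 4], 'city': [49, 31]}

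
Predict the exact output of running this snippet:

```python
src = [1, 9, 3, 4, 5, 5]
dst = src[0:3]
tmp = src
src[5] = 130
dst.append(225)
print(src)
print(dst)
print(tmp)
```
[1, 9, 3, 4, 5, 130]
[1, 9, 3, 225]
[1, 9, 3, 4, 5, 130]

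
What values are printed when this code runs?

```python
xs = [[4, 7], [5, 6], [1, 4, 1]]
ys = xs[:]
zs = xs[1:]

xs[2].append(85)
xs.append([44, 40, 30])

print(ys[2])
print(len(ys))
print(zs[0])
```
[1, 4, 1, 85]
3
[5, 6]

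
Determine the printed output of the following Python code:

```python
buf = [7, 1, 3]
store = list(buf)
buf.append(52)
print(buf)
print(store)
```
[7, 1, 3, 52]
[7, 1, 3]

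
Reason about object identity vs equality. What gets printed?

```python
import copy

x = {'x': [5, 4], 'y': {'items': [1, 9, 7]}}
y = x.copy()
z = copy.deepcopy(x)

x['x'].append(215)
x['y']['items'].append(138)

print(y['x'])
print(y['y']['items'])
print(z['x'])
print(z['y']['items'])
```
[5, 4, 215]
[1, 9, 7, 138]
[5, 4]
[1, 9, 7]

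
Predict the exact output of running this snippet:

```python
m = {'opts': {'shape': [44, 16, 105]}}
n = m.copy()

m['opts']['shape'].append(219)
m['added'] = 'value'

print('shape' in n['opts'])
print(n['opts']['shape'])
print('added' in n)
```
True
[44, 16, 105, 219]
False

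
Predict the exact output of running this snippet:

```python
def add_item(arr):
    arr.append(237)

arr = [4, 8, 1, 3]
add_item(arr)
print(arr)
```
[4, 8, 1, 3, 237]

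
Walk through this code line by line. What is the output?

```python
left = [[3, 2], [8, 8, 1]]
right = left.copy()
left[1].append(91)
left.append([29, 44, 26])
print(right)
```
[[3, 2], [8, 8, 1, 91]]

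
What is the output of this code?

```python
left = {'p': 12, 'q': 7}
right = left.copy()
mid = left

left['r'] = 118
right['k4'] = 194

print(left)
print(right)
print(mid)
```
{'p': 12, 'q': 7, 'r': 118}
{'p': 12, 'q': 7, 'k4': 194}
{'p': 12, 'q': 7, 'r': 118}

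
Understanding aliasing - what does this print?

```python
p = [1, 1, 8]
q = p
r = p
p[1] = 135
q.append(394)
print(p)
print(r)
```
[1, 135, 8, 394]
[1, 135, 8, 394]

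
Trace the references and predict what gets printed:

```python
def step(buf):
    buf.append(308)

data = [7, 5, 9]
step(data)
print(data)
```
[7, 5, 9, 308]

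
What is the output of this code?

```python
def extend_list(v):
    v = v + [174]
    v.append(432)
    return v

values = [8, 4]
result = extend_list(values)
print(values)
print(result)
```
[8, 4]
[8, 4, 174, 432]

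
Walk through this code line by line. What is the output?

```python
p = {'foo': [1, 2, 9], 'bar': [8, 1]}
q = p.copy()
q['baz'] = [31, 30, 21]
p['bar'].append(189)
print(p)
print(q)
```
{'foo': [1, 2, 9], 'bar': [8, 1, 189]}
{'foo': [1, 2, 9], 'bar': [8, 1, 189], 'baz': [31, 30, 21]}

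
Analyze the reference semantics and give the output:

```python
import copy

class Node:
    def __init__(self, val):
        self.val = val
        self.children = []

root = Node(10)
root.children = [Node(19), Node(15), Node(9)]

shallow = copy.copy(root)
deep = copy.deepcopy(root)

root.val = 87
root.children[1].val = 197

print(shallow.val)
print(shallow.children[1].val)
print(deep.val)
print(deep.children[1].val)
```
10
197
10
15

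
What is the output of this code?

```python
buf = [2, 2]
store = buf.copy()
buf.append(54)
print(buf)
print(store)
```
[2, 2, 54]
[2, 2]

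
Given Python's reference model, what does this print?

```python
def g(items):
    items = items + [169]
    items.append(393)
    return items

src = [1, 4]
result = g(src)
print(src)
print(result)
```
[1, 4]
[1, 4, 169, 393]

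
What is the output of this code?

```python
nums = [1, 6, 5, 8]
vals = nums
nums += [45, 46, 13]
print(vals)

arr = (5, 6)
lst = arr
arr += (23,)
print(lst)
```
[1, 6, 5, 8, 45, 46, 13]
(5, 6)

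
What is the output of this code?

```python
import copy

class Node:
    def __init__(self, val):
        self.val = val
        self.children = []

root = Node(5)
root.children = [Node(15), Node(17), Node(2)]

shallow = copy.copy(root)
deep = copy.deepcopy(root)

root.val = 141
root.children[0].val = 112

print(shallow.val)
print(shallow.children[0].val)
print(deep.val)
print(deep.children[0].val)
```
5
112
5
15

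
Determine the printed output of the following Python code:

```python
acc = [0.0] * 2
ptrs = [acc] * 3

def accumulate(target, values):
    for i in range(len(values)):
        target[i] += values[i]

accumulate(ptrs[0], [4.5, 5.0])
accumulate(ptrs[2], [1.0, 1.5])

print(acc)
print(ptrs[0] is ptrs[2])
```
[5.5, 6.5]
True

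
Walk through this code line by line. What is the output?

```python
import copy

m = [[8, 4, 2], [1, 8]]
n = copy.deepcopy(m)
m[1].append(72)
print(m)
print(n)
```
[[8, 4, 2], [1, 8, 72]]
[[8, 4, 2], [1, 8]]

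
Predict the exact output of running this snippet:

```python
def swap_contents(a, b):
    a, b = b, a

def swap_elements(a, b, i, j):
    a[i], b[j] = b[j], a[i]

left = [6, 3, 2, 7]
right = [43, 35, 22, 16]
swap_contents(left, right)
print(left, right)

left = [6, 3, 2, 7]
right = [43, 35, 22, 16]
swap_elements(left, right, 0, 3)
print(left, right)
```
[6, 3, 2, 7] [43, 35, 22, 16]
[16, 3, 2, 7] [43, 35, 22, 6]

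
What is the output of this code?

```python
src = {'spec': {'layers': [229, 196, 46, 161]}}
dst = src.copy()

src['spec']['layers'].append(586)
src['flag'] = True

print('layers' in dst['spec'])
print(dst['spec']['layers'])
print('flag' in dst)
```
True
[229, 196, 46, 161, 586]
False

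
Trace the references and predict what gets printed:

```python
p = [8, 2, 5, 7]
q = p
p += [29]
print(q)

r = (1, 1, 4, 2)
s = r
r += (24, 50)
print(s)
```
[8, 2, 5, 7, 29]
(1, 1, 4, 2)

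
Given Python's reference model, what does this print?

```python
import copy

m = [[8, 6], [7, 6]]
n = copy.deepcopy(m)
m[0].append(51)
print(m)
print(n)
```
[[8, 6, 51], [7, 6]]
[[8, 6], [7, 6]]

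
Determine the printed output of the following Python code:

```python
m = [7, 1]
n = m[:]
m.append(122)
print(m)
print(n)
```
[7, 1, 122]
[7, 1]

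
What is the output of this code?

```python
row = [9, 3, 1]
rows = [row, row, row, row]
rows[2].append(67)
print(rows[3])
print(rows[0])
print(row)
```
[9, 3, 1, 67]
[9, 3, 1, 67]
[9, 3, 1, 67]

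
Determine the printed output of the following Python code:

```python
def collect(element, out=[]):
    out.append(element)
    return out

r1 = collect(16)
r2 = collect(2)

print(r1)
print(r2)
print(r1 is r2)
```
[16, 2]
[16, 2]
True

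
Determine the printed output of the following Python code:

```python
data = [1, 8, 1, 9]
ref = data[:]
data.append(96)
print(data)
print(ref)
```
[1, 8, 1, 9, 96]
[1, 8, 1, 9]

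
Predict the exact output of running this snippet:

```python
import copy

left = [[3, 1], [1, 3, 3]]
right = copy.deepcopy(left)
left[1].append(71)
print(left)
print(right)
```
[[3, 1], [1, 3, 3, 71]]
[[3, 1], [1, 3, 3]]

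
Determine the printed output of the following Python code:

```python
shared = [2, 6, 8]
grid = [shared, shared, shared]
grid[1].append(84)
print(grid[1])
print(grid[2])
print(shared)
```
[2, 6, 8, 84]
[2, 6, 8, 84]
[2, 6, 8, 84]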